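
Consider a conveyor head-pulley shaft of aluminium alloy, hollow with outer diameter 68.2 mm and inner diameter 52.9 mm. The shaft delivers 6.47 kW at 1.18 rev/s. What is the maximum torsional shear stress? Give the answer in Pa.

2.20e7 Pa

ω = 2π·1.18 = 7.414 rad/s, so T = P/ω = 6.47×10³ / 7.414 = 872.7 N·m.
J = π(d_o⁴ − d_i⁴)/32 = π(0.0682⁴ − 0.0529⁴)/32 = 1.355×10^-6 m⁴.
τ_max = T·r/J = 872.7 × 0.0341 / 1.355×10^-6 = 2.196×10^7 Pa.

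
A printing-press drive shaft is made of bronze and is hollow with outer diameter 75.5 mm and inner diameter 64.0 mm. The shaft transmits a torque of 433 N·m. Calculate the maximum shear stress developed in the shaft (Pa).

1.06e7 Pa

J = π(d_o⁴ − d_i⁴)/32 = π(0.0755⁴ − 0.0640⁴)/32 = 1.543×10^-6 m⁴.
τ_max = T·r/J = 433.0 × 0.0377 / 1.543×10^-6 = 1.059×10^7 Pa.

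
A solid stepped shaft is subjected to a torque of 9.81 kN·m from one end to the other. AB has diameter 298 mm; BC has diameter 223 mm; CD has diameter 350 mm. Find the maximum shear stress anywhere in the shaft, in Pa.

Under the same torque, τ_max = 16T/(πd³) is largest where d is smallest — segment BC (d = 223 mm).
τ_max = 16·9810/(π·(0.223)³) = 4.505×10^6 Pa.

4.51e6 Pa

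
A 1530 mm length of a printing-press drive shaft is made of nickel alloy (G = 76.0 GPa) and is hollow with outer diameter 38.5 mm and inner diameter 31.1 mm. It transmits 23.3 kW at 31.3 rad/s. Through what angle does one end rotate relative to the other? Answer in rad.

ω = 31.3 rad/s, so T = P/ω = 23.3×10³ / 31.30 = 744.4 N·m.
J = π(d_o⁴ − d_i⁴)/32 = π(0.0385⁴ − 0.0311⁴)/32 = 1.239×10^-7 m⁴.
θ = T·L/(G·J) = 744.4 × 1.53 / (76.0×10⁹ × 1.239×10^-7) = 0.1210 rad.

0.121 rad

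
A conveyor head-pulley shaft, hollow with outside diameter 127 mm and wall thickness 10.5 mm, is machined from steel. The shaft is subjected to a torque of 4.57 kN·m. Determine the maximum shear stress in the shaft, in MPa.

J = π(d_o⁴ − d_i⁴)/32 = π(0.127⁴ − 0.106⁴)/32 = 1.315×10^-5 m⁴.
τ_max = T·r/J = 4570 × 0.0635 / 1.315×10^-5 = 2.208×10^7 Pa.

22.1 MPa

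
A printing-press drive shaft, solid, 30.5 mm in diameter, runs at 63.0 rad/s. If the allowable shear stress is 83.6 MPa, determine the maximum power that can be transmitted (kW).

29.3 kW

J = πd⁴/32 = π(0.0305)⁴/32 = 8.496×10^-8 m⁴.
T_max = τ_allow·J/r = 8.36×10^7 × 8.496×10^-8 / 0.0152 = 465.7 N·m.
ω = 63.0 rad/s, so P_max = T_max·ω = 2.934×10^4 W.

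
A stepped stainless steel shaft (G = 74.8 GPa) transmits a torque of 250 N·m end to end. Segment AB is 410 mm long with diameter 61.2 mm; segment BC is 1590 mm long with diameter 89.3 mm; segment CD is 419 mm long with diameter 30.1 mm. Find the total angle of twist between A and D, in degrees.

1.10°

J_AB = π(0.0612)⁴/32 = 1.38×10^-6 m⁴; J_BC = π(0.0893)⁴/32 = 6.24×10^-6 m⁴; J_CD = π(0.0301)⁴/32 = 8.06×10^-8 m⁴.
θ = (T/G)·Σ L_i/J_i = (250.0/74.8×10⁹)·(0.410/1.38×10^-6 + 1.59/6.24×10^-6 + 0.419/8.06×10^-8) = 0.01922 rad.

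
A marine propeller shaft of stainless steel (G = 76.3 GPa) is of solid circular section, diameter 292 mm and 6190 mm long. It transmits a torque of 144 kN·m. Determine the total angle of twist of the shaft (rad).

J = πd⁴/32 = π(0.292)⁴/32 = 7.137×10^-4 m⁴.
θ = T·L/(G·J) = 144000 × 6.19 / (76.3×10⁹ × 7.137×10^-4) = 0.01637 rad.

0.0164 rad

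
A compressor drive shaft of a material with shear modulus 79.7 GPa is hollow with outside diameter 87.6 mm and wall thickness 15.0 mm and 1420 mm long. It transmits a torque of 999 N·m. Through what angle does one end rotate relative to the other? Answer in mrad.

3.79 mrad

J = π(d_o⁴ − d_i⁴)/32 = π(0.0876⁴ − 0.0576⁴)/32 = 4.701×10^-6 m⁴.
θ = T·L/(G·J) = 999.0 × 1.42 / (79.7×10⁹ × 4.701×10^-6) = 3.787×10^-3 rad.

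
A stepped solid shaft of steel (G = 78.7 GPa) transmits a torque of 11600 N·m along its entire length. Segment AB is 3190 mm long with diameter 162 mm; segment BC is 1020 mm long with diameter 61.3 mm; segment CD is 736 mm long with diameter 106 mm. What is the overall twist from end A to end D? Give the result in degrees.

7.11°

J_AB = π(0.162)⁴/32 = 6.76×10^-5 m⁴; J_BC = π(0.0613)⁴/32 = 1.39×10^-6 m⁴; J_CD = π(0.106)⁴/32 = 1.24×10^-5 m⁴.
θ = (T/G)·Σ L_i/J_i = (11600/78.7×10⁹)·(3.19/6.76×10^-5 + 1.02/1.39×10^-6 + 0.736/1.24×10^-5) = 0.1242 rad.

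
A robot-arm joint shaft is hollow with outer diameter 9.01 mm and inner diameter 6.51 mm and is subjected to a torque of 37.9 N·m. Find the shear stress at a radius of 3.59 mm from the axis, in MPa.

J = π(d_o⁴ − d_i⁴)/32 = π(0.00901⁴ − 0.00651⁴)/32 = 4.707×10^-10 m⁴.
Shear stress varies linearly with radius: τ = T·r/J = 37.90 × 0.00359 / 4.707×10^-10 = 2.891×10^8 Pa.

289 MPa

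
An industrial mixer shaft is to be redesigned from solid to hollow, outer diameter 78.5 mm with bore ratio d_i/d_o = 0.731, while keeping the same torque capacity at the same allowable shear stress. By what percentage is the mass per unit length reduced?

41.7 %

Equal τ_max and T ⇒ the solid shaft needs d_s³ = d_o³(1−k⁴), so d_s = 78.5·(1−0.731⁴)^(1/3) = 70.18 mm.
Area ratio A_h/A_s = d_o²(1−k²)/d_s² = (1−k²)/(1−k⁴)^(2/3) = 0.5826.
Mass saving = 1 − 0.5826 = 41.7 %.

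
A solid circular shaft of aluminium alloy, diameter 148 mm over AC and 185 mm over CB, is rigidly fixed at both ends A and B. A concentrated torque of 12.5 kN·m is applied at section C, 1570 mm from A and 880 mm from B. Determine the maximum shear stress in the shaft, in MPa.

Compatibility: T_A·a/J_AC = T_B·b/J_CB with T_A + T_B = T₀.
J_AC = 4.71×10^-5 m⁴, J_CB = 1.15×10^-4 m⁴, so T_A = T₀·(J_AC/a)/((J_AC/a)+(J_CB/b)) = 2334 N·m, T_B = 10170 N·m.
τ in each portion: τ_AC = 3.67×10^6 Pa, τ_CB = 8.18×10^6 Pa; maximum is in CB.
τ_max = T_CB·r/J = 10170·0.0925/1.15×10^-4 = 8.177×10^6 Pa.

8.18 MPa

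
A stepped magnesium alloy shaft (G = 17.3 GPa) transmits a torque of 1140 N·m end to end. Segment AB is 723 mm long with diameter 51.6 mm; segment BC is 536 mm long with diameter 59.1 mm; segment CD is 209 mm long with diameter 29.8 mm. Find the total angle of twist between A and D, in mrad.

276 mrad

J_AB = π(0.0516)⁴/32 = 6.96×10^-7 m⁴; J_BC = π(0.0591)⁴/32 = 1.20×10^-6 m⁴; J_CD = π(0.0298)⁴/32 = 7.74×10^-8 m⁴.
θ = (T/G)·Σ L_i/J_i = (1140/17.3×10⁹)·(0.723/6.96×10^-7 + 0.536/1.20×10^-6 + 0.209/7.74×10^-8) = 0.2758 rad.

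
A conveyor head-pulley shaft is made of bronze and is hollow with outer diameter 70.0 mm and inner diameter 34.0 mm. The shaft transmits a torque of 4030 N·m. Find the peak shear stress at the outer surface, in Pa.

J = π(d_o⁴ − d_i⁴)/32 = π(0.0700⁴ − 0.0340⁴)/32 = 2.226×10^-6 m⁴.
τ_max = T·r/J = 4030 × 0.0350 / 2.226×10^-6 = 6.337×10^7 Pa.

6.34e7 Pa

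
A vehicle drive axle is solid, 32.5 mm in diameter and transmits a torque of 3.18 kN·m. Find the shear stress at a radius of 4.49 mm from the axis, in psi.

J = πd⁴/32 = π(0.0325)⁴/32 = 1.095×10^-7 m⁴.
Shear stress varies linearly with radius: τ = T·r/J = 3180 × 0.00449 / 1.095×10^-7 = 1.304×10^8 Pa.

18900 psi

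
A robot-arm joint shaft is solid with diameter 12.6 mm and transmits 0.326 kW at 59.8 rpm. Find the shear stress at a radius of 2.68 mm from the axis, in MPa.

ω = 2π·59.8/60 = 6.262 rad/s, so T = P/ω = 0.326×10³ / 6.262 = 52.06 N·m.
J = πd⁴/32 = π(0.0126)⁴/32 = 2.474×10^-9 m⁴.
Shear stress varies linearly with radius: τ = T·r/J = 52.06 × 0.00268 / 2.474×10^-9 = 5.638×10^7 Pa.

56.4 MPa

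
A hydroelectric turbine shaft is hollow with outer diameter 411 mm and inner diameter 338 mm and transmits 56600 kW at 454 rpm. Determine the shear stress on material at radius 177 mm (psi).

ω = 2π·454/60 = 47.54 rad/s, so T = P/ω = 56600×10³ / 47.54 = 1.191e6 N·m.
J = π(d_o⁴ − d_i⁴)/32 = π(0.411⁴ − 0.338⁴)/32 = 1.520×10^-3 m⁴.
Shear stress varies linearly with radius: τ = T·r/J = 1.191e6 × 0.177 / 1.520×10^-3 = 1.386×10^8 Pa.

20100 psi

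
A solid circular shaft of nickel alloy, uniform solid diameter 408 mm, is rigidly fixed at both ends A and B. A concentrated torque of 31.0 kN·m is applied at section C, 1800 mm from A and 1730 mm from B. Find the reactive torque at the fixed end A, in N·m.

With uniform GJ and both ends fixed, compatibility θ_AC = θ_CB gives T_A·a = T_B·b, together with T_A + T_B = T₀.
T_A = T₀·b/(a+b) = 31000·1730/3530 = 15190 N·m; T_B = 15810 N·m.

15200 N·m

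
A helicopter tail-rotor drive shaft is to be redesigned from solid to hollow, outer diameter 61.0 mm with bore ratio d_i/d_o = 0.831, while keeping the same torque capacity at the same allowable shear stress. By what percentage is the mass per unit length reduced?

52.3 %

Equal τ_max and T ⇒ the solid shaft needs d_s³ = d_o³(1−k⁴), so d_s = 61.0·(1−0.831⁴)^(1/3) = 49.15 mm.
Area ratio A_h/A_s = d_o²(1−k²)/d_s² = (1−k²)/(1−k⁴)^(2/3) = 0.4766.
Mass saving = 1 − 0.4766 = 52.3 %.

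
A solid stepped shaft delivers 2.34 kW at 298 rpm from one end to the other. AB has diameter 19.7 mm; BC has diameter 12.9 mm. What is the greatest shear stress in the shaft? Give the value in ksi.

25.8 ksi

ω = 2π·298/60 = 31.21 rad/s, so T = P/ω = 2.34×10³ / 31.21 = 74.98 N·m.
Under the same torque, τ_max = 16T/(πd³) is largest where d is smallest — segment BC (d = 12.9 mm).
τ_max = 16·74.98/(π·(0.0129)³) = 1.779×10^8 Pa.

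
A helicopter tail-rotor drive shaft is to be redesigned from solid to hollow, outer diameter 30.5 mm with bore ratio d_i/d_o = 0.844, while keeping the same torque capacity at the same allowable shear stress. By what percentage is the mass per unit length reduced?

53.9 %

Equal τ_max and T ⇒ the solid shaft needs d_s³ = d_o³(1−k⁴), so d_s = 30.5·(1−0.844⁴)^(1/3) = 24.09 mm.
Area ratio A_h/A_s = d_o²(1−k²)/d_s² = (1−k²)/(1−k⁴)^(2/3) = 0.4612.
Mass saving = 1 − 0.4612 = 53.9 %.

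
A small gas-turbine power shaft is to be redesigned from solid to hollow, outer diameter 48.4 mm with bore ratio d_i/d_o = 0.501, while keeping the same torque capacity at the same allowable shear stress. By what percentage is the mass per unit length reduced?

Equal τ_max and T ⇒ the solid shaft needs d_s³ = d_o³(1−k⁴), so d_s = 48.4·(1−0.501⁴)^(1/3) = 47.36 mm.
Area ratio A_h/A_s = d_o²(1−k²)/d_s² = (1−k²)/(1−k⁴)^(2/3) = 0.7822.
Mass saving = 1 − 0.7822 = 21.8 %.

21.8 %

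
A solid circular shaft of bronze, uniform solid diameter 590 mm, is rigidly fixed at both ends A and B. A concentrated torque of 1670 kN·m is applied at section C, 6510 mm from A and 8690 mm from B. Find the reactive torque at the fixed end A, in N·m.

With uniform GJ and both ends fixed, compatibility θ_AC = θ_CB gives T_A·a = T_B·b, together with T_A + T_B = T₀.
T_A = T₀·b/(a+b) = 1.670e6·8690/15200 = 954800 N·m; T_B = 715200 N·m.

955000 N·m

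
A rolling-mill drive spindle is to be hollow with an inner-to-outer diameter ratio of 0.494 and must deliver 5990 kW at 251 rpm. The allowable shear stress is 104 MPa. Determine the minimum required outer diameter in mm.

ω = 2π·251/60 = 26.28 rad/s, so T = P/ω = 5990×10³ / 26.28 = 227900 N·m.
For a hollow shaft with d_i/d_o = 0.494: τ_max = 16T/(π d_o³ (1−k⁴)), so d_o = [16T/(π τ_allow (1−k⁴))]^(1/3) = [16·227900/(π·1.04×10^8·0.9404)]^(1/3) = 0.2281 m.

228 mm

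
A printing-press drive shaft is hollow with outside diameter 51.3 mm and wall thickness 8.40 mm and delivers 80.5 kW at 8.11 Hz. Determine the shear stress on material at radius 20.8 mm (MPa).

60.8 MPa

ω = 2π·8.11 = 50.96 rad/s, so T = P/ω = 80.5×10³ / 50.96 = 1580 N·m.
J = π(d_o⁴ − d_i⁴)/32 = π(0.0513⁴ − 0.0345⁴)/32 = 5.409×10^-7 m⁴.
Shear stress varies linearly with radius: τ = T·r/J = 1580 × 0.0208 / 5.409×10^-7 = 6.075×10^7 Pa.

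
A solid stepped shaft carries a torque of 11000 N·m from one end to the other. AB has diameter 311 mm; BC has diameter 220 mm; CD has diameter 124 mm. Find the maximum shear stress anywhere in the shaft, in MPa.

Under the same torque, τ_max = 16T/(πd³) is largest where d is smallest — segment CD (d = 124 mm).
τ_max = 16·11000/(π·(0.124)³) = 2.938×10^7 Pa.

29.4 MPa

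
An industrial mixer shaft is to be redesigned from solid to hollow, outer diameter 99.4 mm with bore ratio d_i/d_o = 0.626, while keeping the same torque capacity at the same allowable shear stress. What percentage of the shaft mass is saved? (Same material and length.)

Equal τ_max and T ⇒ the solid shaft needs d_s³ = d_o³(1−k⁴), so d_s = 99.4·(1−0.626⁴)^(1/3) = 94.03 mm.
Area ratio A_h/A_s = d_o²(1−k²)/d_s² = (1−k²)/(1−k⁴)^(2/3) = 0.6796.
Mass saving = 1 − 0.6796 = 32.0 %.

32.0 %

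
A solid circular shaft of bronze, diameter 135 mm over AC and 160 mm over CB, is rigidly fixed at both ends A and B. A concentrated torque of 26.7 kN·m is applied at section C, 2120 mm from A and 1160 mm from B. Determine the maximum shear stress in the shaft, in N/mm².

Compatibility: T_A·a/J_AC = T_B·b/J_CB with T_A + T_B = T₀.
J_AC = 3.26×10^-5 m⁴, J_CB = 6.43×10^-5 m⁴, so T_A = T₀·(J_AC/a)/((J_AC/a)+(J_CB/b)) = 5797 N·m, T_B = 20900 N·m.
τ in each portion: τ_AC = 1.20×10^7 Pa, τ_CB = 2.60×10^7 Pa; maximum is in CB.
τ_max = T_CB·r/J = 20900·0.0800/6.43×10^-5 = 2.599×10^7 Pa.

26.0 N/mm²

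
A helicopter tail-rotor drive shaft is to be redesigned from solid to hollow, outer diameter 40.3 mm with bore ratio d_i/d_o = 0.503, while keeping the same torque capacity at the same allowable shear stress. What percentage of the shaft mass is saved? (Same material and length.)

Equal τ_max and T ⇒ the solid shaft needs d_s³ = d_o³(1−k⁴), so d_s = 40.3·(1−0.503⁴)^(1/3) = 39.42 mm.
Area ratio A_h/A_s = d_o²(1−k²)/d_s² = (1−k²)/(1−k⁴)^(2/3) = 0.7807.
Mass saving = 1 − 0.7807 = 21.9 %.

21.9 %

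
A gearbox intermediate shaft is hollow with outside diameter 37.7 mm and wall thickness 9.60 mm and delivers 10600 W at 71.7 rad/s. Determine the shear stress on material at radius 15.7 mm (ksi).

1.80 ksi

ω = 71.7 rad/s, so T = P/ω = 10600 / 71.70 = 147.8 N·m.
J = π(d_o⁴ − d_i⁴)/32 = π(0.0377⁴ − 0.0185⁴)/32 = 1.868×10^-7 m⁴.
Shear stress varies linearly with radius: τ = T·r/J = 147.8 × 0.0157 / 1.868×10^-7 = 1.242×10^7 Pa.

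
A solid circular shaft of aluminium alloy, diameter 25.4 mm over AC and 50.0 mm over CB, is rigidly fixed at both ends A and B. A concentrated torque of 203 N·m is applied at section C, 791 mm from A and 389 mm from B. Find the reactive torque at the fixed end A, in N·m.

Compatibility: T_A·a/J_AC = T_B·b/J_CB with T_A + T_B = T₀.
J_AC = 4.09×10^-8 m⁴, J_CB = 6.14×10^-7 m⁴, so T_A = T₀·(J_AC/a)/((J_AC/a)+(J_CB/b)) = 6.438 N·m, T_B = 196.6 N·m.

6.44 N·m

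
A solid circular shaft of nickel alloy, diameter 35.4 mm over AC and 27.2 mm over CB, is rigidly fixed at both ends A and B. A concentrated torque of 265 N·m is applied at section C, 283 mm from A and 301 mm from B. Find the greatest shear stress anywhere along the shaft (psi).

Compatibility: T_A·a/J_AC = T_B·b/J_CB with T_A + T_B = T₀.
J_AC = 1.54×10^-7 m⁴, J_CB = 5.37×10^-8 m⁴, so T_A = T₀·(J_AC/a)/((J_AC/a)+(J_CB/b)) = 199.6 N·m, T_B = 65.41 N·m.
τ in each portion: τ_AC = 2.29×10^7 Pa, τ_CB = 1.66×10^7 Pa; maximum is in AC.
τ_max = T_AC·r/J = 199.6·0.0177/1.54×10^-7 = 2.291×10^7 Pa.

3320 psi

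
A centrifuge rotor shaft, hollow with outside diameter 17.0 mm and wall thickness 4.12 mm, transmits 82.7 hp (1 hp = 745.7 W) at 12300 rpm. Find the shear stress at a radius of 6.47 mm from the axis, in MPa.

ω = 2π·12300/60 = 1288 rad/s, so T = P/ω = 82.7×745.7 / 1288 = 47.88 N·m.
J = π(d_o⁴ − d_i⁴)/32 = π(0.0170⁴ − 0.00876⁴)/32 = 7.622×10^-9 m⁴.
Shear stress varies linearly with radius: τ = T·r/J = 47.88 × 0.00647 / 7.622×10^-9 = 4.064×10^7 Pa.

40.6 MPa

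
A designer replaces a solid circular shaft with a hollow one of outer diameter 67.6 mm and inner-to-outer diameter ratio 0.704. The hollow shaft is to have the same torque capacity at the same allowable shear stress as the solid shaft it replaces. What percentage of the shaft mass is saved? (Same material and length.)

Equal τ_max and T ⇒ the solid shaft needs d_s³ = d_o³(1−k⁴), so d_s = 67.6·(1−0.704⁴)^(1/3) = 61.54 mm.
Area ratio A_h/A_s = d_o²(1−k²)/d_s² = (1−k²)/(1−k⁴)^(2/3) = 0.6087.
Mass saving = 1 − 0.6087 = 39.1 %.

39.1 %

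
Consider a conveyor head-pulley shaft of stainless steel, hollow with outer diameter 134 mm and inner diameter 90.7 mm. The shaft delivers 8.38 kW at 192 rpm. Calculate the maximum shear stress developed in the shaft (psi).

162 psi

ω = 2π·192/60 = 20.11 rad/s, so T = P/ω = 8.38×10³ / 20.11 = 416.8 N·m.
J = π(d_o⁴ − d_i⁴)/32 = π(0.134⁴ − 0.0907⁴)/32 = 2.501×10^-5 m⁴.
τ_max = T·r/J = 416.8 × 0.0670 / 2.501×10^-5 = 1.117×10^6 Pa.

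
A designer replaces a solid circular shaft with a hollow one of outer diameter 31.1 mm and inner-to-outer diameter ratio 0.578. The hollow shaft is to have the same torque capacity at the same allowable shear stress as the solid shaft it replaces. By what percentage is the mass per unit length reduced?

27.9 %

Equal τ_max and T ⇒ the solid shaft needs d_s³ = d_o³(1−k⁴), so d_s = 31.1·(1−0.578⁴)^(1/3) = 29.90 mm.
Area ratio A_h/A_s = d_o²(1−k²)/d_s² = (1−k²)/(1−k⁴)^(2/3) = 0.7206.
Mass saving = 1 − 0.7206 = 27.9 %.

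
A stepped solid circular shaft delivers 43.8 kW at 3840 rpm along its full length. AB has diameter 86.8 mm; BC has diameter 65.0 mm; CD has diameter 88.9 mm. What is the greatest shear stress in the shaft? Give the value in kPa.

ω = 2π·3840/60 = 402.1 rad/s, so T = P/ω = 43.8×10³ / 402.1 = 108.9 N·m.
Under the same torque, τ_max = 16T/(πd³) is largest where d is smallest — segment BC (d = 65.0 mm).
τ_max = 16·108.9/(π·(0.0650)³) = 2.020×10^6 Pa.

2020 kPa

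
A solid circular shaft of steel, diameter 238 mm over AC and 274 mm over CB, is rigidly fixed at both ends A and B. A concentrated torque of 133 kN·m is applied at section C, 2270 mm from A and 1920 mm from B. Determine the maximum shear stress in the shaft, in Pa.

Compatibility: T_A·a/J_AC = T_B·b/J_CB with T_A + T_B = T₀.
J_AC = 3.15×10^-4 m⁴, J_CB = 5.53×10^-4 m⁴, so T_A = T₀·(J_AC/a)/((J_AC/a)+(J_CB/b)) = 43230 N·m, T_B = 89770 N·m.
τ in each portion: τ_AC = 1.63×10^7 Pa, τ_CB = 2.22×10^7 Pa; maximum is in CB.
τ_max = T_CB·r/J = 89770·0.137/5.53×10^-4 = 2.223×10^7 Pa.

2.22e7 Pa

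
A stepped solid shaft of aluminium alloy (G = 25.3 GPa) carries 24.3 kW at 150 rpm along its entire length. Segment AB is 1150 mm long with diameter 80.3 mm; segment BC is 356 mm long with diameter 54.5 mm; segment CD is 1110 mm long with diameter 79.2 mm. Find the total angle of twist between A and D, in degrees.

3.43°

ω = 2π·150/60 = 15.71 rad/s, so T = P/ω = 24.3×10³ / 15.71 = 1547 N·m.
J_AB = π(0.0803)⁴/32 = 4.08×10^-6 m⁴; J_BC = π(0.0545)⁴/32 = 8.66×10^-7 m⁴; J_CD = π(0.0792)⁴/32 = 3.86×10^-6 m⁴.
θ = (T/G)·Σ L_i/J_i = (1547/25.3×10⁹)·(1.15/4.08×10^-6 + 0.356/8.66×10^-7 + 1.11/3.86×10^-6) = 0.05993 rad.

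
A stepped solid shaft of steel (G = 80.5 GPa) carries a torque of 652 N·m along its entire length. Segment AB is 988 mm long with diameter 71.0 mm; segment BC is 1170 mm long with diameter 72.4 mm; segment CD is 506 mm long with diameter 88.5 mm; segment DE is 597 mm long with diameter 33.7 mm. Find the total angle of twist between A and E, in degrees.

2.61°

J_AB = π(0.0710)⁴/32 = 2.49×10^-6 m⁴; J_BC = π(0.0724)⁴/32 = 2.70×10^-6 m⁴; J_CD = π(0.0885)⁴/32 = 6.02×10^-6 m⁴; J_DE = π(0.0337)⁴/32 = 1.27×10^-7 m⁴.
θ = (T/G)·Σ L_i/J_i = (652.0/80.5×10⁹)·(0.988/2.49×10^-6 + 1.17/2.70×10^-6 + 0.506/6.02×10^-6 + 0.597/1.27×10^-7) = 0.04559 rad.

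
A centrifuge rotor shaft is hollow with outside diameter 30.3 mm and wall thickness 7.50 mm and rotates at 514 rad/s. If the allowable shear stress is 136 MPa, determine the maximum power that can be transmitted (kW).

357 kW

J = π(d_o⁴ − d_i⁴)/32 = π(0.0303⁴ − 0.0153⁴)/32 = 7.737×10^-8 m⁴.
T_max = τ_allow·J/r = 1.36×10^8 × 7.737×10^-8 / 0.0152 = 694.5 N·m.
ω = 514 rad/s, so P_max = T_max·ω = 3.570×10^5 W.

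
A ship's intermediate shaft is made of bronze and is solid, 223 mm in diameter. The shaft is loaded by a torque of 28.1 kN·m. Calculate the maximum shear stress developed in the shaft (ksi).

1.87 ksi

J = πd⁴/32 = π(0.223)⁴/32 = 2.428×10^-4 m⁴.
τ_max = T·r/J = 28100 × 0.112 / 2.428×10^-4 = 1.291×10^7 Pa.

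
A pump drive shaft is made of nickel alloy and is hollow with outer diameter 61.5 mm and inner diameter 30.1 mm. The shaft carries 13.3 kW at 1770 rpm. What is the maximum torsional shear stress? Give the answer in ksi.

ω = 2π·1770/60 = 185.4 rad/s, so T = P/ω = 13.3×10³ / 185.4 = 71.75 N·m.
J = π(d_o⁴ − d_i⁴)/32 = π(0.0615⁴ − 0.0301⁴)/32 = 1.324×10^-6 m⁴.
τ_max = T·r/J = 71.75 × 0.0307 / 1.324×10^-6 = 1.667×10^6 Pa.

0.242 ksi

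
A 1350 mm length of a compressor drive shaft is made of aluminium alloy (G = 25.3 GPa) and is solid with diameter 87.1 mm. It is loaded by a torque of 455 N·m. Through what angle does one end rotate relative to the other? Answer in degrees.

0.246°

J = πd⁴/32 = π(0.0871)⁴/32 = 5.650×10^-6 m⁴.
θ = T·L/(G·J) = 455.0 × 1.35 / (25.3×10⁹ × 5.650×10^-6) = 4.297×10^-3 rad.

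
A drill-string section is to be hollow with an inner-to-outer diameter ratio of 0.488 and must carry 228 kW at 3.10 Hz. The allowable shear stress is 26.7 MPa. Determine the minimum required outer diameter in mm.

ω = 2π·3.10 = 19.48 rad/s, so T = P/ω = 228×10³ / 19.48 = 11710 N·m.
For a hollow shaft with d_i/d_o = 0.488: τ_max = 16T/(π d_o³ (1−k⁴)), so d_o = [16T/(π τ_allow (1−k⁴))]^(1/3) = [16·11710/(π·2.67×10^7·0.9433)]^(1/3) = 0.1333 m.

133 mm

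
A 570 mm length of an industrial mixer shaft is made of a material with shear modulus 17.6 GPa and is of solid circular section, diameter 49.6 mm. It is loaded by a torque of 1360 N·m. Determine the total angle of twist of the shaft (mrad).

74.1 mrad

J = πd⁴/32 = π(0.0496)⁴/32 = 5.942×10^-7 m⁴.
θ = T·L/(G·J) = 1360 × 0.570 / (17.6×10⁹ × 5.942×10^-7) = 0.07413 rad.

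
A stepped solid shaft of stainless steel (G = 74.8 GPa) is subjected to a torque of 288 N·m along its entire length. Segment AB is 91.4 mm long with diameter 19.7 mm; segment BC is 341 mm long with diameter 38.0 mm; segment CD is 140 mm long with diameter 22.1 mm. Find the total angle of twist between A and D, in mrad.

53.2 mrad

J_AB = π(0.0197)⁴/32 = 1.48×10^-8 m⁴; J_BC = π(0.0380)⁴/32 = 2.05×10^-7 m⁴; J_CD = π(0.0221)⁴/32 = 2.34×10^-8 m⁴.
θ = (T/G)·Σ L_i/J_i = (288.0/74.8×10⁹)·(0.0914/1.48×10^-8 + 0.341/2.05×10^-7 + 0.140/2.34×10^-8) = 0.05323 rad.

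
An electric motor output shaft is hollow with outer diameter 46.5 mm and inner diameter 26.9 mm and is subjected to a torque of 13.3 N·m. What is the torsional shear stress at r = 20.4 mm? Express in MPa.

J = π(d_o⁴ − d_i⁴)/32 = π(0.0465⁴ − 0.0269⁴)/32 = 4.076×10^-7 m⁴.
Shear stress varies linearly with radius: τ = T·r/J = 13.30 × 0.0204 / 4.076×10^-7 = 6.657×10^5 Pa.

0.666 MPa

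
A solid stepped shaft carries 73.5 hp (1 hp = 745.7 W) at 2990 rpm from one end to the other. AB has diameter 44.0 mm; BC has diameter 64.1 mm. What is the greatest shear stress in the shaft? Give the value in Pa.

1.05e7 Pa

ω = 2π·2990/60 = 313.1 rad/s, so T = P/ω = 73.5×745.7 / 313.1 = 175.0 N·m.
Under the same torque, τ_max = 16T/(πd³) is largest where d is smallest — segment AB (d = 44.0 mm).
τ_max = 16·175.0/(π·(0.0440)³) = 1.047×10^7 Pa.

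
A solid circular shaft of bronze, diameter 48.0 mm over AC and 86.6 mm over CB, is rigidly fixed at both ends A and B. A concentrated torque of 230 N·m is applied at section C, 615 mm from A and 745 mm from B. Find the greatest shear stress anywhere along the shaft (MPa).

1.62 MPa

Compatibility: T_A·a/J_AC = T_B·b/J_CB with T_A + T_B = T₀.
J_AC = 5.21×10^-7 m⁴, J_CB = 5.52×10^-6 m⁴, so T_A = T₀·(J_AC/a)/((J_AC/a)+(J_CB/b)) = 23.60 N·m, T_B = 206.4 N·m.
τ in each portion: τ_AC = 1.09×10^6 Pa, τ_CB = 1.62×10^6 Pa; maximum is in CB.
τ_max = T_CB·r/J = 206.4·0.0433/5.52×10^-6 = 1.619×10^6 Pa.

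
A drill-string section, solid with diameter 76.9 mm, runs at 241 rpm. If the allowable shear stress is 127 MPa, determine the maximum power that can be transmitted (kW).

J = πd⁴/32 = π(0.0769)⁴/32 = 3.433×10^-6 m⁴.
T_max = τ_allow·J/r = 1.27×10^8 × 3.433×10^-6 / 0.0385 = 11340 N·m.
ω = 2π·241/60 = 25.24 rad/s, so P_max = T_max·ω = 2.862×10^5 W.

286 kW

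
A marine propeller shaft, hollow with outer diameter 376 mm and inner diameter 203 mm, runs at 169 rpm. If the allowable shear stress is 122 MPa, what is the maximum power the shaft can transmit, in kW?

J = π(d_o⁴ − d_i⁴)/32 = π(0.376⁴ − 0.203⁴)/32 = 1.796×10^-3 m⁴.
T_max = τ_allow·J/r = 1.22×10^8 × 1.796×10^-3 / 0.188 = 1.165e6 N·m.
ω = 2π·169/60 = 17.70 rad/s, so P_max = T_max·ω = 2.062×10^7 W.

20600 kW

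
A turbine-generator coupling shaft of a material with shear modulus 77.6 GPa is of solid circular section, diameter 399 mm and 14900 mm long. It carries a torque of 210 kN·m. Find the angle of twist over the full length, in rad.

J = πd⁴/32 = π(0.399)⁴/32 = 2.488×10^-3 m⁴.
θ = T·L/(G·J) = 210000 × 14.9 / (77.6×10⁹ × 2.488×10^-3) = 0.01621 rad.

0.0162 rad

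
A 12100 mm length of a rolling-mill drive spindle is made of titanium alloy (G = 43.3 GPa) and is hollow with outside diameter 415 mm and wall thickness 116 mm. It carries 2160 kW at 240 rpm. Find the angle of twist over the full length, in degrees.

ω = 2π·240/60 = 25.13 rad/s, so T = P/ω = 2160×10³ / 25.13 = 85940 N·m.
J = π(d_o⁴ − d_i⁴)/32 = π(0.415⁴ − 0.183⁴)/32 = 2.802×10^-3 m⁴.
θ = T·L/(G·J) = 85940 × 12.1 / (43.3×10⁹ × 2.802×10^-3) = 8.572×10^-3 rad.

0.491°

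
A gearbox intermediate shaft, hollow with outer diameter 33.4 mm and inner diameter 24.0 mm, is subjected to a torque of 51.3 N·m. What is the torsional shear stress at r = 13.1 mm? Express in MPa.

7.50 MPa

J = π(d_o⁴ − d_i⁴)/32 = π(0.0334⁴ − 0.0240⁴)/32 = 8.960×10^-8 m⁴.
Shear stress varies linearly with radius: τ = T·r/J = 51.30 × 0.0131 / 8.960×10^-8 = 7.500×10^6 Pa.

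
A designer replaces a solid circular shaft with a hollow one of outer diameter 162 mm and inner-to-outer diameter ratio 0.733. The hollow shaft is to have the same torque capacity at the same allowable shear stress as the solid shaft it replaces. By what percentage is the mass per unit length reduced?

Equal τ_max and T ⇒ the solid shaft needs d_s³ = d_o³(1−k⁴), so d_s = 162·(1−0.733⁴)^(1/3) = 144.6 mm.
Area ratio A_h/A_s = d_o²(1−k²)/d_s² = (1−k²)/(1−k⁴)^(2/3) = 0.5807.
Mass saving = 1 − 0.5807 = 41.9 %.

41.9 %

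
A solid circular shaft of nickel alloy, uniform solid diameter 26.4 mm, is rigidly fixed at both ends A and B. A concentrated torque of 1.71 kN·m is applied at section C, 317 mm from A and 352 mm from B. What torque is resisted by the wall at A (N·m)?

With uniform GJ and both ends fixed, compatibility θ_AC = θ_CB gives T_A·a = T_B·b, together with T_A + T_B = T₀.
T_A = T₀·b/(a+b) = 1710·352/669.0 = 899.7 N·m; T_B = 810.3 N·m.

900 N·m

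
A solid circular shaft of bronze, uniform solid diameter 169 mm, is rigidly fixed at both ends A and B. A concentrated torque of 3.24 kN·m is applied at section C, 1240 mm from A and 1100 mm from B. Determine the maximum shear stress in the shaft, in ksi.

0.263 ksi

With uniform GJ and both ends fixed, compatibility θ_AC = θ_CB gives T_A·a = T_B·b, together with T_A + T_B = T₀.
T_A = T₀·b/(a+b) = 3240·1100/2340 = 1523 N·m; T_B = 1717 N·m.
τ in each portion: τ_AC = 1.61×10^6 Pa, τ_CB = 1.81×10^6 Pa; maximum is in CB.
τ_max = T_CB·r/J = 1717·0.0845/8.01×10^-5 = 1.812×10^6 Pa.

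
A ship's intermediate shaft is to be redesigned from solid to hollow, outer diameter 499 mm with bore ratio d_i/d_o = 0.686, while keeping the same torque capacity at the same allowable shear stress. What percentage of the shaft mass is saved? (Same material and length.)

Equal τ_max and T ⇒ the solid shaft needs d_s³ = d_o³(1−k⁴), so d_s = 499·(1−0.686⁴)^(1/3) = 459.1 mm.
Area ratio A_h/A_s = d_o²(1−k²)/d_s² = (1−k²)/(1−k⁴)^(2/3) = 0.6256.
Mass saving = 1 − 0.6256 = 37.4 %.

37.4 %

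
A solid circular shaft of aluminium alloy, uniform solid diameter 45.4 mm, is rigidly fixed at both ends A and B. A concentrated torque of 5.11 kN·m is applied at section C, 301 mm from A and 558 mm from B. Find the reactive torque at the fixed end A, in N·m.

3320 N·m

With uniform GJ and both ends fixed, compatibility θ_AC = θ_CB gives T_A·a = T_B·b, together with T_A + T_B = T₀.
T_A = T₀·b/(a+b) = 5110·558/859.0 = 3319 N·m; T_B = 1791 N·m.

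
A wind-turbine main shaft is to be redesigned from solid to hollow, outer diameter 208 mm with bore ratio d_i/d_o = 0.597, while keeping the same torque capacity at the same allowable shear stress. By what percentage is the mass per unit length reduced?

Equal τ_max and T ⇒ the solid shaft needs d_s³ = d_o³(1−k⁴), so d_s = 208·(1−0.597⁴)^(1/3) = 198.8 mm.
Area ratio A_h/A_s = d_o²(1−k²)/d_s² = (1−k²)/(1−k⁴)^(2/3) = 0.7046.
Mass saving = 1 − 0.7046 = 29.5 %.

29.5 %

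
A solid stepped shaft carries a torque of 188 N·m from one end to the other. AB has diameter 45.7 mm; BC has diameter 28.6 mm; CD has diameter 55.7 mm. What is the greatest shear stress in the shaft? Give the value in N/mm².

40.9 N/mm²

Under the same torque, τ_max = 16T/(πd³) is largest where d is smallest — segment BC (d = 28.6 mm).
τ_max = 16·188.0/(π·(0.0286)³) = 4.093×10^7 Pa.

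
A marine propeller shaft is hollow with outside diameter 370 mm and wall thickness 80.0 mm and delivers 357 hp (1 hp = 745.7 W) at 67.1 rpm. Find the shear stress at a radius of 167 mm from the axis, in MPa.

3.84 MPa

ω = 2π·67.1/60 = 7.027 rad/s, so T = P/ω = 357×745.7 / 7.027 = 37890 N·m.
J = π(d_o⁴ − d_i⁴)/32 = π(0.370⁴ − 0.210⁴)/32 = 1.649×10^-3 m⁴.
Shear stress varies linearly with radius: τ = T·r/J = 37890 × 0.167 / 1.649×10^-3 = 3.837×10^6 Pa.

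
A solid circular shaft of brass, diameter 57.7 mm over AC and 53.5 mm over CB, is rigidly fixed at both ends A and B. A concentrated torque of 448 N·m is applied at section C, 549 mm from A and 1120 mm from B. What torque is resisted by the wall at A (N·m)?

Compatibility: T_A·a/J_AC = T_B·b/J_CB with T_A + T_B = T₀.
J_AC = 1.09×10^-6 m⁴, J_CB = 8.04×10^-7 m⁴, so T_A = T₀·(J_AC/a)/((J_AC/a)+(J_CB/b)) = 328.9 N·m, T_B = 119.1 N·m.

329 N·m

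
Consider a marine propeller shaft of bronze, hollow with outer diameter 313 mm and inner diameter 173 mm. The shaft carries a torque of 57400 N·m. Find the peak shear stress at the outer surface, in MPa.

10.5 MPa

J = π(d_o⁴ − d_i⁴)/32 = π(0.313⁴ − 0.173⁴)/32 = 8.543×10^-4 m⁴.
τ_max = T·r/J = 57400 × 0.157 / 8.543×10^-4 = 1.051×10^7 Pa.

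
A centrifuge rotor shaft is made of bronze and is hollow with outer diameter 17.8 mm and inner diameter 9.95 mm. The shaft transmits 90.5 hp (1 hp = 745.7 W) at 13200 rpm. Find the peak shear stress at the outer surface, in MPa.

48.9 MPa

ω = 2π·13200/60 = 1382 rad/s, so T = P/ω = 90.5×745.7 / 1382 = 48.82 N·m.
J = π(d_o⁴ − d_i⁴)/32 = π(0.0178⁴ − 0.00995⁴)/32 = 8.893×10^-9 m⁴.
τ_max = T·r/J = 48.82 × 0.00890 / 8.893×10^-9 = 4.886×10^7 Pa.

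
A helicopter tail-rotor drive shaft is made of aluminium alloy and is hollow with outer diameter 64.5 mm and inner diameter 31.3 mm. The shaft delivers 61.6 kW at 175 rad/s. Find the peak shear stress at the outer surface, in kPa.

ω = 175 rad/s, so T = P/ω = 61.6×10³ / 175.0 = 352.0 N·m.
J = π(d_o⁴ − d_i⁴)/32 = π(0.0645⁴ − 0.0313⁴)/32 = 1.605×10^-6 m⁴.
τ_max = T·r/J = 352.0 × 0.0323 / 1.605×10^-6 = 7.073×10^6 Pa.

7070 kPa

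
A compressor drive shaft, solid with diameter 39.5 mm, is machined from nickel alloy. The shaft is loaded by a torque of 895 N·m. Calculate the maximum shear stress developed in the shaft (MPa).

74.0 MPa

J = πd⁴/32 = π(0.0395)⁴/32 = 2.390×10^-7 m⁴.
τ_max = T·r/J = 895.0 × 0.0198 / 2.390×10^-7 = 7.396×10^7 Pa.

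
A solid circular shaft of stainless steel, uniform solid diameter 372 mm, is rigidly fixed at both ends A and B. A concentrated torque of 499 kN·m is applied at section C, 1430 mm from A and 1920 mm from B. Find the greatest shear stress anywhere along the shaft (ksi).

4.10 ksi

With uniform GJ and both ends fixed, compatibility θ_AC = θ_CB gives T_A·a = T_B·b, together with T_A + T_B = T₀.
T_A = T₀·b/(a+b) = 499000·1920/3350 = 286000 N·m; T_B = 213000 N·m.
τ in each portion: τ_AC = 2.83×10^7 Pa, τ_CB = 2.11×10^7 Pa; maximum is in AC.
τ_max = T_AC·r/J = 286000·0.186/1.88×10^-3 = 2.829×10^7 Pa.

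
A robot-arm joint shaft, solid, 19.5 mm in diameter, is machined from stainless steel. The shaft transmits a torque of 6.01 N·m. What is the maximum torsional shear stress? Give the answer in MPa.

J = πd⁴/32 = π(0.0195)⁴/32 = 1.420×10^-8 m⁴.
τ_max = T·r/J = 6.010 × 0.00975 / 1.420×10^-8 = 4.128×10^6 Pa.

4.13 MPa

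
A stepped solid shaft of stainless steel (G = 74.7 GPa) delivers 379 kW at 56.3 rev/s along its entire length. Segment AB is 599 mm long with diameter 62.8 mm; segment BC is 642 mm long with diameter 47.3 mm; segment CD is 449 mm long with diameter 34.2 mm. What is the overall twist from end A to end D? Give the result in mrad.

72.3 mrad

ω = 2π·56.3 = 353.7 rad/s, so T = P/ω = 379×10³ / 353.7 = 1071 N·m.
J_AB = π(0.0628)⁴/32 = 1.53×10^-6 m⁴; J_BC = π(0.0473)⁴/32 = 4.91×10^-7 m⁴; J_CD = π(0.0342)⁴/32 = 1.34×10^-7 m⁴.
θ = (T/G)·Σ L_i/J_i = (1071/74.7×10⁹)·(0.599/1.53×10^-6 + 0.642/4.91×10^-7 + 0.449/1.34×10^-7) = 0.07231 rad.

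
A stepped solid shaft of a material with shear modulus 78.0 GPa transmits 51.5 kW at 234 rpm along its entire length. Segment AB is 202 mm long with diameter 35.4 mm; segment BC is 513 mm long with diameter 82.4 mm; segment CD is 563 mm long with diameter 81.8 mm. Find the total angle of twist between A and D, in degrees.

ω = 2π·234/60 = 24.50 rad/s, so T = P/ω = 51.5×10³ / 24.50 = 2102 N·m.
J_AB = π(0.0354)⁴/32 = 1.54×10^-7 m⁴; J_BC = π(0.0824)⁴/32 = 4.53×10^-6 m⁴; J_CD = π(0.0818)⁴/32 = 4.40×10^-6 m⁴.
θ = (T/G)·Σ L_i/J_i = (2102/78.0×10⁹)·(0.202/1.54×10^-7 + 0.513/4.53×10^-6 + 0.563/4.40×10^-6) = 0.04181 rad.

2.40°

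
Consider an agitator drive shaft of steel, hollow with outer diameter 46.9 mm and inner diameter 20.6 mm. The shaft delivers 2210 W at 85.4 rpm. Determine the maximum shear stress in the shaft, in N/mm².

12.7 N/mm²

ω = 2π·85.4/60 = 8.943 rad/s, so T = P/ω = 2210 / 8.943 = 247.1 N·m.
J = π(d_o⁴ − d_i⁴)/32 = π(0.0469⁴ − 0.0206⁴)/32 = 4.573×10^-7 m⁴.
τ_max = T·r/J = 247.1 × 0.0234 / 4.573×10^-7 = 1.267×10^7 Pa.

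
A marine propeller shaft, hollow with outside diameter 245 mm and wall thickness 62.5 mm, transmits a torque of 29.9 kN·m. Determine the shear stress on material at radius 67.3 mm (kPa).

6040 kPa

J = π(d_o⁴ − d_i⁴)/32 = π(0.245⁴ − 0.120⁴)/32 = 3.334×10^-4 m⁴.
Shear stress varies linearly with radius: τ = T·r/J = 29900 × 0.0673 / 3.334×10^-4 = 6.036×10^6 Pa.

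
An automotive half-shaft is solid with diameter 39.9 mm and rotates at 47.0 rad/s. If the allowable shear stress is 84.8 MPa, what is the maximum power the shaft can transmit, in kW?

J = πd⁴/32 = π(0.0399)⁴/32 = 2.488×10^-7 m⁴.
T_max = τ_allow·J/r = 8.48×10^7 × 2.488×10^-7 / 0.0199 = 1058 N·m.
ω = 47.0 rad/s, so P_max = T_max·ω = 4.971×10^4 W.

49.7 kW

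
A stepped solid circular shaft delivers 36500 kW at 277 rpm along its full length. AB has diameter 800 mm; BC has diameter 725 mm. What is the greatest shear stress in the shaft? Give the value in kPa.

16800 kPa

ω = 2π·277/60 = 29.01 rad/s, so T = P/ω = 36500×10³ / 29.01 = 1.258e6 N·m.
Under the same torque, τ_max = 16T/(πd³) is largest where d is smallest — segment BC (d = 725 mm).
τ_max = 16·1.258e6/(π·(0.725)³) = 1.682×10^7 Pa.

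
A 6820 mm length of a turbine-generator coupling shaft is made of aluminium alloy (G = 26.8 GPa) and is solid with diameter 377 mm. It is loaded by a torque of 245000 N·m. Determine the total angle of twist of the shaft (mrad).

31.4 mrad

J = πd⁴/32 = π(0.377)⁴/32 = 1.983×10^-3 m⁴.
θ = T·L/(G·J) = 245000 × 6.82 / (26.8×10⁹ × 1.983×10^-3) = 0.03144 rad.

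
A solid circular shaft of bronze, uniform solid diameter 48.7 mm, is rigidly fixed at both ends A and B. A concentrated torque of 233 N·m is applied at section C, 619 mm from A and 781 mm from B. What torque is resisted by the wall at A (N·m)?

130 N·m

With uniform GJ and both ends fixed, compatibility θ_AC = θ_CB gives T_A·a = T_B·b, together with T_A + T_B = T₀.
T_A = T₀·b/(a+b) = 233.0·781/1400 = 130.0 N·m; T_B = 103.0 N·m.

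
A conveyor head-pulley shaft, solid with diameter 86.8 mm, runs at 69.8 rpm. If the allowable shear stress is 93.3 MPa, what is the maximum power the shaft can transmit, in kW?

87.6 kW

J = πd⁴/32 = π(0.0868)⁴/32 = 5.573×10^-6 m⁴.
T_max = τ_allow·J/r = 9.33×10^7 × 5.573×10^-6 / 0.0434 = 11980 N·m.
ω = 2π·69.8/60 = 7.309 rad/s, so P_max = T_max·ω = 8.757×10^4 W.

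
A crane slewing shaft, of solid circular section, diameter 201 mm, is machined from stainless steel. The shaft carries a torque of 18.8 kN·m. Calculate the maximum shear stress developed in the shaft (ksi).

J = πd⁴/32 = π(0.201)⁴/32 = 1.602×10^-4 m⁴.
τ_max = T·r/J = 18800 × 0.101 / 1.602×10^-4 = 1.179×10^7 Pa.

1.71 ksi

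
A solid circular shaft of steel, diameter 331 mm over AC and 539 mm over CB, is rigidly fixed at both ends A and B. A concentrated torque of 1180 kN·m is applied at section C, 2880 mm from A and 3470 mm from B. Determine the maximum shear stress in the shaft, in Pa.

3.28e7 Pa

Compatibility: T_A·a/J_AC = T_B·b/J_CB with T_A + T_B = T₀.
J_AC = 1.18×10^-3 m⁴, J_CB = 8.29×10^-3 m⁴, so T_A = T₀·(J_AC/a)/((J_AC/a)+(J_CB/b)) = 172600 N·m, T_B = 1.007e6 N·m.
τ in each portion: τ_AC = 2.42×10^7 Pa, τ_CB = 3.28×10^7 Pa; maximum is in CB.
τ_max = T_CB·r/J = 1.007e6·0.270/8.29×10^-3 = 3.276×10^7 Pa.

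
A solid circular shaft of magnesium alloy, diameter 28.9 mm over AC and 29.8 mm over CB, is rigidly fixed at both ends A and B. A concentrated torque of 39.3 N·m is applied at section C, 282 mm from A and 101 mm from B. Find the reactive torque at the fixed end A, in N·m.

Compatibility: T_A·a/J_AC = T_B·b/J_CB with T_A + T_B = T₀.
J_AC = 6.85×10^-8 m⁴, J_CB = 7.74×10^-8 m⁴, so T_A = T₀·(J_AC/a)/((J_AC/a)+(J_CB/b)) = 9.455 N·m, T_B = 29.84 N·m.

9.46 N·m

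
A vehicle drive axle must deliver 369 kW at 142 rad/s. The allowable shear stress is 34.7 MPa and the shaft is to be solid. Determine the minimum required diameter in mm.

ω = 142 rad/s, so T = P/ω = 369×10³ / 142.0 = 2599 N·m.
For a solid shaft τ_max = 16T/(πd³), so d = (16T/(π τ_allow))^(1/3) = (16·2599/(π·3.47×10^7))^(1/3) = 0.07252 m.

72.5 mm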